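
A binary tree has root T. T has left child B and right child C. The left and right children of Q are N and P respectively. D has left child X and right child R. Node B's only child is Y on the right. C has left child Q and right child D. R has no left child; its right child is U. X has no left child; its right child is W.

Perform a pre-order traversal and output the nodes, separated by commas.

Pre-order visits the node, then its left subtree, then its right subtree.
Visit T.
At T: go left to B.
  Visit B.
  At B: no left child.
  At B: go right to Y.
    Y is a leaf — visit Y.
At T: go right to C.
  Visit C.
  At C: go left to Q.
    Visit Q.
    At Q: go left to N.
      N is a leaf — visit N.
    At Q: go right to P.
      P is a leaf — visit P.
  At C: go right to D.
    Visit D.
    At D: go left to X.
      Visit X.
      At X: no left child.
      At X: go right to W.
        W is a leaf — visit W.
    At D: go right to R.
      Visit R.
      At R: no left child.
      At R: go right to U.
        U is a leaf — visit U.

T, B, Y, C, Q, N, P, D, X, W, R, U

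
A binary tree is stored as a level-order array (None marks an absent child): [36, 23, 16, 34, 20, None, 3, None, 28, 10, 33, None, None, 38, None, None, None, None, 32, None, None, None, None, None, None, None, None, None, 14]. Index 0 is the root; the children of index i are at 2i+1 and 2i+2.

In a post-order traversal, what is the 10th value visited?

3

Post-order visits the left subtree, then the right subtree, then the node.
At 36: go left to 23.
  At 23: go left to 34.
    At 34: no left child.
    At 34: go right to 28.
      At 28: no left child.
      At 28: go right to 32.
        32 is a leaf — visit 32.
      Visit 28.
    Visit 34.
  At 23: go right to 20.
    At 20: go left to 10.
      10 is a leaf — visit 10.
    At 20: go right to 33.
      33 is a leaf — visit 33.
    Visit 20.
  Visit 23.
At 36: go right to 16.
  At 16: no left child.
  At 16: go right to 3.
    At 3: go left to 38.
      At 38: no left child.
      At 38: go right to 14.
        14 is a leaf — visit 14.
      Visit 38.
    At 3: no right child.
    Visit 3.
  Visit 16.
Visit 36.
Full post-order sequence: 32, 28, 34, 10, 33, 20, 23, 14, 38, 3, 16, 36.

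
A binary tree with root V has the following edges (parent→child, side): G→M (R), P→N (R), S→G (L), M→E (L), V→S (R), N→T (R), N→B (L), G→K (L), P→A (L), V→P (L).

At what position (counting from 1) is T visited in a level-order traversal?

Level-order visits nodes level by level from the root, left to right within each level.
Level 0: V
Level 1: P, S
Level 2: A, N, G
Level 3: B, T, K, M
Level 4: E
Full level-order sequence: V, P, S, A, N, G, B, T, K, M, E.

8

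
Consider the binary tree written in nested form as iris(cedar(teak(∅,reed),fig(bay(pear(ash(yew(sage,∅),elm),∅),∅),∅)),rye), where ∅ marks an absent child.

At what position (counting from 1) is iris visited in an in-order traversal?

In-order visits the left subtree, then the node, then the right subtree.
At iris: go left to cedar.
  At cedar: go left to teak.
    At teak: no left child.
    Visit teak.
    At teak: go right to reed.
      reed is a leaf — visit reed.
  Visit cedar.
  At cedar: go right to fig.
    At fig: go left to bay.
      At bay: go left to pear.
        At pear: go left to ash.
          At ash: go left to yew.
            At yew: go left to sage.
              sage is a leaf — visit sage.
            Visit yew.
            At yew: no right child.
          Visit ash.
          At ash: go right to elm.
            elm is a leaf — visit elm.
        Visit pear.
        At pear: no right child.
      Visit bay.
      At bay: no right child.
    Visit fig.
    At fig: no right child.
Visit iris.
At iris: go right to rye.
  rye is a leaf — visit rye.
Full in-order sequence: teak, reed, cedar, sage, yew, ash, elm, pear, bay, fig, iris, rye.

11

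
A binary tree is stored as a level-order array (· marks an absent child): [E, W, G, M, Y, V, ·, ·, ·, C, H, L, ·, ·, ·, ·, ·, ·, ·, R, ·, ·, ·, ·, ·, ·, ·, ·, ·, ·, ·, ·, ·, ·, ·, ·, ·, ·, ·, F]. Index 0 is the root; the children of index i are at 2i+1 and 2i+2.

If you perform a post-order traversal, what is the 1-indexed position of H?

Post-order visits the left subtree, then the right subtree, then the node.
At E: go left to W.
  At W: go left to M.
    M is a leaf — visit M.
  At W: go right to Y.
    At Y: go left to C.
      At C: go left to R.
        At R: go left to F.
          F is a leaf — visit F.
        At R: no right child.
        Visit R.
      At C: no right child.
      Visit C.
    At Y: go right to H.
      H is a leaf — visit H.
    Visit Y.
  Visit W.
At E: go right to G.
  At G: go left to V.
    At V: go left to L.
      L is a leaf — visit L.
    At V: no right child.
    Visit V.
  At G: no right child.
  Visit G.
Visit E.
Full post-order sequence: M, F, R, C, H, Y, W, L, V, G, E.

5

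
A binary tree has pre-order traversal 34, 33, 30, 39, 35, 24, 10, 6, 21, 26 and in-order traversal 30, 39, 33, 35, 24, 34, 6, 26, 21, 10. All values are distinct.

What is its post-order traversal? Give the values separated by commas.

39, 30, 24, 35, 33, 26, 21, 6, 10, 34

The first element of pre-order is the root; it splits in-order into left and right subtrees.
Root 34: left subtree has 5 nodes {30, 39, 33, 35, 24}, right has 4 {6, 26, 21, 10}.
  Root 33: left subtree has 2 nodes {30, 39}, right has 2 {35, 24}.
    Root 30: left subtree has 0 nodes { }, right has 1 {39}.
    Root 35: left subtree has 0 nodes { }, right has 1 {24}.
  Root 10: left subtree has 3 nodes {6, 26, 21}, right has 0 { }.
    Root 6: left subtree has 0 nodes { }, right has 2 {26, 21}.
      Root 21: left subtree has 1 node {26}, right has 0 { }.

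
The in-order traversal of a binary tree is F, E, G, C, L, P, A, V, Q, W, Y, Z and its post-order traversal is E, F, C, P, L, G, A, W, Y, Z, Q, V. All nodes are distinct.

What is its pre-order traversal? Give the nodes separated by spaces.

V A G F E L C P Q Z Y W

The last element of post-order is the root; it splits in-order into left and right subtrees.
Root V: left subtree has 7 nodes {F, E, G, C, L, P, A}, right has 4 {Q, W, Y, Z}.
  Root A: left subtree has 6 nodes {F, E, G, C, L, P}, right has 0 { }.
    Root G: left subtree has 2 nodes {F, E}, right has 3 {C, L, P}.
      Root F: left subtree has 0 nodes { }, right has 1 {E}.
      Root L: left subtree has 1 node {C}, right has 1 {P}.
  Root Q: left subtree has 0 nodes { }, right has 3 {W, Y, Z}.
    Root Z: left subtree has 2 nodes {W, Y}, right has 0 { }.
      Root Y: left subtree has 1 node {W}, right has 0 { }.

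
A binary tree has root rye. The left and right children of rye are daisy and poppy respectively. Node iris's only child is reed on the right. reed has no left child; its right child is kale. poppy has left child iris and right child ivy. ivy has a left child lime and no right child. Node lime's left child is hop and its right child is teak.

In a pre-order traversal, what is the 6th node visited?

Pre-order visits the node, then its left subtree, then its right subtree.
Visit rye.
At rye: go left to daisy.
  daisy is a leaf — visit daisy.
At rye: go right to poppy.
  Visit poppy.
  At poppy: go left to iris.
    Visit iris.
    At iris: no left child.
    At iris: go right to reed.
      Visit reed.
      At reed: no left child.
      At reed: go right to kale.
        kale is a leaf — visit kale.
  At poppy: go right to ivy.
    Visit ivy.
    At ivy: go left to lime.
      Visit lime.
      At lime: go left to hop.
        hop is a leaf — visit hop.
      At lime: go right to teak.
        teak is a leaf — visit teak.
    At ivy: no right child.
Full pre-order sequence: rye, daisy, poppy, iris, reed, kale, ivy, lime, hop, teak.

kale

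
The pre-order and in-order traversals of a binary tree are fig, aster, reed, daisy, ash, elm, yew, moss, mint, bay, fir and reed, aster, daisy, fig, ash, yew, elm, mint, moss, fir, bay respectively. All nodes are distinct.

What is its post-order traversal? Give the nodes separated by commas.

reed, daisy, aster, yew, mint, fir, bay, moss, elm, ash, fig

The first element of pre-order is the root; it splits in-order into left and right subtrees.
Root fig: left subtree has 3 nodes {reed, aster, daisy}, right has 7 {ash, yew, elm, mint, moss, fir, bay}.
  Root aster: left subtree has 1 node {reed}, right has 1 {daisy}.
  Root ash: left subtree has 0 nodes { }, right has 6 {yew, elm, mint, moss, fir, bay}.
    Root elm: left subtree has 1 node {yew}, right has 4 {mint, moss, fir, bay}.
      Root moss: left subtree has 1 node {mint}, right has 2 {fir, bay}.
        Root bay: left subtree has 1 node {fir}, right has 0 { }.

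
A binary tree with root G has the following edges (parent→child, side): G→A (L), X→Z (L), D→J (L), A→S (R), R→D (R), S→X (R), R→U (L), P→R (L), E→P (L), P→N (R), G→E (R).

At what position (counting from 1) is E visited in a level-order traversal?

3

Level-order visits nodes level by level from the root, left to right within each level.
Level 0: G
Level 1: A, E
Level 2: S, P
Level 3: X, R, N
Level 4: Z, U, D
Level 5: J
Full level-order sequence: G, A, E, S, P, X, R, N, Z, U, D, J.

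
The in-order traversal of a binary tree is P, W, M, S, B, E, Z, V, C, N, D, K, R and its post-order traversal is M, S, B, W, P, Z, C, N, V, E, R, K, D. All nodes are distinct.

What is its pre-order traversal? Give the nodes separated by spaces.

The last element of post-order is the root; it splits in-order into left and right subtrees.
Root D: left subtree has 10 nodes {P, W, M, S, B, E, Z, V, C, N}, right has 2 {K, R}.
  Root E: left subtree has 5 nodes {P, W, M, S, B}, right has 4 {Z, V, C, N}.
    Root P: left subtree has 0 nodes { }, right has 4 {W, M, S, B}.
      Root W: left subtree has 0 nodes { }, right has 3 {M, S, B}.
        Root B: left subtree has 2 nodes {M, S}, right has 0 { }.
          Root S: left subtree has 1 node {M}, right has 0 { }.
    Root V: left subtree has 1 node {Z}, right has 2 {C, N}.
      Root N: left subtree has 1 node {C}, right has 0 { }.
  Root K: left subtree has 0 nodes { }, right has 1 {R}.

D E P W B S M V Z N C K R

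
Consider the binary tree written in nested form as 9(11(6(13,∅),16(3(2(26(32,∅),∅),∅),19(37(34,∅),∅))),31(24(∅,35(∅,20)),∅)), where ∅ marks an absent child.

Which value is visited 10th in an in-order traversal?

37

In-order visits the left subtree, then the node, then the right subtree.
At 9: go left to 11.
  At 11: go left to 6.
    At 6: go left to 13.
      13 is a leaf — visit 13.
    Visit 6.
    At 6: no right child.
  Visit 11.
  At 11: go right to 16.
    At 16: go left to 3.
      At 3: go left to 2.
        At 2: go left to 26.
          At 26: go left to 32.
            32 is a leaf — visit 32.
          Visit 26.
          At 26: no right child.
        Visit 2.
        At 2: no right child.
      Visit 3.
      At 3: no right child.
    Visit 16.
    At 16: go right to 19.
      At 19: go left to 37.
        At 37: go left to 34.
          34 is a leaf — visit 34.
        Visit 37.
        At 37: no right child.
      Visit 19.
      At 19: no right child.
Visit 9.
At 9: go right to 31.
  At 31: go left to 24.
    At 24: no left child.
    Visit 24.
    At 24: go right to 35.
      At 35: no left child.
      Visit 35.
      At 35: go right to 20.
        20 is a leaf — visit 20.
  Visit 31.
  At 31: no right child.
Full in-order sequence: 13, 6, 11, 32, 26, 2, 3, 16, 34, 37, 19, 9, 24, 35, 20, 31.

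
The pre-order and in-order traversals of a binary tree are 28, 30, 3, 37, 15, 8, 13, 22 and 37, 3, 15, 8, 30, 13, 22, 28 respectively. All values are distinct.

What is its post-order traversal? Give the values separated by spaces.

The first element of pre-order is the root; it splits in-order into left and right subtrees.
Root 28: left subtree has 7 nodes {37, 3, 15, 8, 30, 13, 22}, right has 0 { }.
  Root 30: left subtree has 4 nodes {37, 3, 15, 8}, right has 2 {13, 22}.
    Root 3: left subtree has 1 node {37}, right has 2 {15, 8}.
      Root 15: left subtree has 0 nodes { }, right has 1 {8}.
    Root 13: left subtree has 0 nodes { }, right has 1 {22}.

37 8 15 3 22 13 30 28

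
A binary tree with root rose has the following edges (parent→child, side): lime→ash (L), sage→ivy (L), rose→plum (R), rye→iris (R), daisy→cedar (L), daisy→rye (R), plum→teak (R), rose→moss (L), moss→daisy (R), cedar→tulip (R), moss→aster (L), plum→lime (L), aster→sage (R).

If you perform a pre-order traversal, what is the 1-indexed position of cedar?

7

Pre-order visits the node, then its left subtree, then its right subtree.
Visit rose.
At rose: go left to moss.
  Visit moss.
  At moss: go left to aster.
    Visit aster.
    At aster: no left child.
    At aster: go right to sage.
      Visit sage.
      At sage: go left to ivy.
        ivy is a leaf — visit ivy.
      At sage: no right child.
  At moss: go right to daisy.
    Visit daisy.
    At daisy: go left to cedar.
      Visit cedar.
      At cedar: no left child.
      At cedar: go right to tulip.
        tulip is a leaf — visit tulip.
    At daisy: go right to rye.
      Visit rye.
      At rye: no left child.
      At rye: go right to iris.
        iris is a leaf — visit iris.
At rose: go right to plum.
  Visit plum.
  At plum: go left to lime.
    Visit lime.
    At lime: go left to ash.
      ash is a leaf — visit ash.
    At lime: no right child.
  At plum: go right to teak.
    teak is a leaf — visit teak.
Full pre-order sequence: rose, moss, aster, sage, ivy, daisy, cedar, tulip, rye, iris, plum, lime, ash, teak.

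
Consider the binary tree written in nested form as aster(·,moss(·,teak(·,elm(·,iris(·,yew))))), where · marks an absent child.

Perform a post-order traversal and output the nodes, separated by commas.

Post-order visits the left subtree, then the right subtree, then the node.
At aster: no left child.
At aster: go right to moss.
  At moss: no left child.
  At moss: go right to teak.
    At teak: no left child.
    At teak: go right to elm.
      At elm: no left child.
      At elm: go right to iris.
        At iris: no left child.
        At iris: go right to yew.
          yew is a leaf — visit yew.
        Visit iris.
      Visit elm.
    Visit teak.
  Visit moss.
Visit aster.

yew, iris, elm, teak, moss, aster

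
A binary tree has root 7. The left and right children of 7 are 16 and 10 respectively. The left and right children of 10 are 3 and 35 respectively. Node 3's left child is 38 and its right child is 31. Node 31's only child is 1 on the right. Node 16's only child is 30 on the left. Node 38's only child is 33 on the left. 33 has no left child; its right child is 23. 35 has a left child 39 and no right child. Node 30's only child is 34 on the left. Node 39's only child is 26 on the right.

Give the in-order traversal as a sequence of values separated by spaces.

34 30 16 7 33 23 38 3 31 1 10 39 26 35

In-order visits the left subtree, then the node, then the right subtree.
At 7: go left to 16.
  At 16: go left to 30.
    At 30: go left to 34.
      34 is a leaf — visit 34.
    Visit 30.
    At 30: no right child.
  Visit 16.
  At 16: no right child.
Visit 7.
At 7: go right to 10.
  At 10: go left to 3.
    At 3: go left to 38.
      At 38: go left to 33.
        At 33: no left child.
        Visit 33.
        At 33: go right to 23.
          23 is a leaf — visit 23.
      Visit 38.
      At 38: no right child.
    Visit 3.
    At 3: go right to 31.
      At 31: no left child.
      Visit 31.
      At 31: go right to 1.
        1 is a leaf — visit 1.
  Visit 10.
  At 10: go right to 35.
    At 35: go left to 39.
      At 39: no left child.
      Visit 39.
      At 39: go right to 26.
        26 is a leaf — visit 26.
    Visit 35.
    At 35: no right child.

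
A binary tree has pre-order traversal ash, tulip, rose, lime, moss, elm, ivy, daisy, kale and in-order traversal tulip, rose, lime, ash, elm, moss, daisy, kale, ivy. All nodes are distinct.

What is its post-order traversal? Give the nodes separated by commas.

lime, rose, tulip, elm, kale, daisy, ivy, moss, ash

The first element of pre-order is the root; it splits in-order into left and right subtrees.
Root ash: left subtree has 3 nodes {tulip, rose, lime}, right has 5 {elm, moss, daisy, kale, ivy}.
  Root tulip: left subtree has 0 nodes { }, right has 2 {rose, lime}.
    Root rose: left subtree has 0 nodes { }, right has 1 {lime}.
  Root moss: left subtree has 1 node {elm}, right has 3 {daisy, kale, ivy}.
    Root ivy: left subtree has 2 nodes {daisy, kale}, right has 0 { }.
      Root daisy: left subtree has 0 nodes { }, right has 1 {kale}.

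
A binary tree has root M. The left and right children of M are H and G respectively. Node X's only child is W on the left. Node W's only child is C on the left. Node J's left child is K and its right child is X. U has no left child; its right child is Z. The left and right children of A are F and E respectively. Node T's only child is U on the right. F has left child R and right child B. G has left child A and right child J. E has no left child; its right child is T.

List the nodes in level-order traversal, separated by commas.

M, H, G, A, J, F, E, K, X, R, B, T, W, U, C, Z

Level-order visits nodes level by level from the root, left to right within each level.
Level 0: M
Level 1: H, G
Level 2: A, J
Level 3: F, E, K, X
Level 4: R, B, T, W
Level 5: U, C
Level 6: Z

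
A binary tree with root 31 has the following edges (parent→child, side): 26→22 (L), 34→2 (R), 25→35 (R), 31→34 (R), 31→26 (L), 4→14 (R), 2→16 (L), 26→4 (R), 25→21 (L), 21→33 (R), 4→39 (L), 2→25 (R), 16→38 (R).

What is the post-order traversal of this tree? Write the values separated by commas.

Post-order visits the left subtree, then the right subtree, then the node.
At 31: go left to 26.
  At 26: go left to 22.
    22 is a leaf — visit 22.
  At 26: go right to 4.
    At 4: go left to 39.
      39 is a leaf — visit 39.
    At 4: go right to 14.
      14 is a leaf — visit 14.
    Visit 4.
  Visit 26.
At 31: go right to 34.
  At 34: no left child.
  At 34: go right to 2.
    At 2: go left to 16.
      At 16: no left child.
      At 16: go right to 38.
        38 is a leaf — visit 38.
      Visit 16.
    At 2: go right to 25.
      At 25: go left to 21.
        At 21: no left child.
        At 21: go right to 33.
          33 is a leaf — visit 33.
        Visit 21.
      At 25: go right to 35.
        35 is a leaf — visit 35.
      Visit 25.
    Visit 2.
  Visit 34.
Visit 31.

22, 39, 14, 4, 26, 38, 16, 33, 21, 35, 25, 2, 34, 31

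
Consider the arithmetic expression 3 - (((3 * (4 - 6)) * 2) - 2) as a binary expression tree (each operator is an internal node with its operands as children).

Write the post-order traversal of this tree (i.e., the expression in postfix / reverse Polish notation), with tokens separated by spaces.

3 3 4 6 - * 2 * 2 - -

Post-order on an expression tree gives postfix notation: for each operator, emit left operand, right operand, then the operator.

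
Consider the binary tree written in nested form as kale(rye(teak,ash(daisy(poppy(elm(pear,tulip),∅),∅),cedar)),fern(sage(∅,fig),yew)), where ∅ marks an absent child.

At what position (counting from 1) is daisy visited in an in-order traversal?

7

In-order visits the left subtree, then the node, then the right subtree.
At kale: go left to rye.
  At rye: go left to teak.
    teak is a leaf — visit teak.
  Visit rye.
  At rye: go right to ash.
    At ash: go left to daisy.
      At daisy: go left to poppy.
        At poppy: go left to elm.
          At elm: go left to pear.
            pear is a leaf — visit pear.
          Visit elm.
          At elm: go right to tulip.
            tulip is a leaf — visit tulip.
        Visit poppy.
        At poppy: no right child.
      Visit daisy.
      At daisy: no right child.
    Visit ash.
    At ash: go right to cedar.
      cedar is a leaf — visit cedar.
Visit kale.
At kale: go right to fern.
  At fern: go left to sage.
    At sage: no left child.
    Visit sage.
    At sage: go right to fig.
      fig is a leaf — visit fig.
  Visit fern.
  At fern: go right to yew.
    yew is a leaf — visit yew.
Full in-order sequence: teak, rye, pear, elm, tulip, poppy, daisy, ash, cedar, kale, sage, fig, fern, yew.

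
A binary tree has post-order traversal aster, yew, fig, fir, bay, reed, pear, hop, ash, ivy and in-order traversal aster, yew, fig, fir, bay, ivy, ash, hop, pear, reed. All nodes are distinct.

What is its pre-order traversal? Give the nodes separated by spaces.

ivy bay fir fig yew aster ash hop pear reed

The last element of post-order is the root; it splits in-order into left and right subtrees.
Root ivy: left subtree has 5 nodes {aster, yew, fig, fir, bay}, right has 4 {ash, hop, pear, reed}.
  Root bay: left subtree has 4 nodes {aster, yew, fig, fir}, right has 0 { }.
    Root fir: left subtree has 3 nodes {aster, yew, fig}, right has 0 { }.
      Root fig: left subtree has 2 nodes {aster, yew}, right has 0 { }.
        Root yew: left subtree has 1 node {aster}, right has 0 { }.
  Root ash: left subtree has 0 nodes { }, right has 3 {hop, pear, reed}.
    Root hop: left subtree has 0 nodes { }, right has 2 {pear, reed}.
      Root pear: left subtree has 0 nodes { }, right has 1 {reed}.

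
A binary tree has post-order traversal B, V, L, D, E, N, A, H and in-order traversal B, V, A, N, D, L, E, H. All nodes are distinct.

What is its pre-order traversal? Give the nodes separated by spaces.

The last element of post-order is the root; it splits in-order into left and right subtrees.
Root H: left subtree has 7 nodes {B, V, A, N, D, L, E}, right has 0 { }.
  Root A: left subtree has 2 nodes {B, V}, right has 4 {N, D, L, E}.
    Root V: left subtree has 1 node {B}, right has 0 { }.
    Root N: left subtree has 0 nodes { }, right has 3 {D, L, E}.
      Root E: left subtree has 2 nodes {D, L}, right has 0 { }.
        Root D: left subtree has 0 nodes { }, right has 1 {L}.

H A V B N E D L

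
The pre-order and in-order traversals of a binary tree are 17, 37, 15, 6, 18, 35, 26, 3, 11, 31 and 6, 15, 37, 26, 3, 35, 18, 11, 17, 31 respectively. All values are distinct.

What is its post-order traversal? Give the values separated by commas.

The first element of pre-order is the root; it splits in-order into left and right subtrees.
Root 17: left subtree has 8 nodes {6, 15, 37, 26, 3, 35, 18, 11}, right has 1 {31}.
  Root 37: left subtree has 2 nodes {6, 15}, right has 5 {26, 3, 35, 18, 11}.
    Root 15: left subtree has 1 node {6}, right has 0 { }.
    Root 18: left subtree has 3 nodes {26, 3, 35}, right has 1 {11}.
      Root 35: left subtree has 2 nodes {26, 3}, right has 0 { }.
        Root 26: left subtree has 0 nodes { }, right has 1 {3}.

6, 15, 3, 26, 35, 11, 18, 37, 31, 17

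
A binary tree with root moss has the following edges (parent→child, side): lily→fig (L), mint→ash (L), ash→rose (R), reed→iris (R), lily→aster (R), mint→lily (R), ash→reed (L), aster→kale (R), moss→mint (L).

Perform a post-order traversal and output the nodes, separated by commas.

Post-order visits the left subtree, then the right subtree, then the node.
At moss: go left to mint.
  At mint: go left to ash.
    At ash: go left to reed.
      At reed: no left child.
      At reed: go right to iris.
        iris is a leaf — visit iris.
      Visit reed.
    At ash: go right to rose.
      rose is a leaf — visit rose.
    Visit ash.
  At mint: go right to lily.
    At lily: go left to fig.
      fig is a leaf — visit fig.
    At lily: go right to aster.
      At aster: no left child.
      At aster: go right to kale.
        kale is a leaf — visit kale.
      Visit aster.
    Visit lily.
  Visit mint.
At moss: no right child.
Visit moss.

iris, reed, rose, ash, fig, kale, aster, lily, mint, moss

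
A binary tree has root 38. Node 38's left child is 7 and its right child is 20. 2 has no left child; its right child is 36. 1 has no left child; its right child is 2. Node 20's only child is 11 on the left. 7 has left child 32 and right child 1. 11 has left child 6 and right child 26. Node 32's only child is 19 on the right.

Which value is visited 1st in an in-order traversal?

In-order visits the left subtree, then the node, then the right subtree.
At 38: go left to 7.
  At 7: go left to 32.
    At 32: no left child.
    Visit 32.
    At 32: go right to 19.
      19 is a leaf — visit 19.
  Visit 7.
  At 7: go right to 1.
    At 1: no left child.
    Visit 1.
    At 1: go right to 2.
      At 2: no left child.
      Visit 2.
      At 2: go right to 36.
        36 is a leaf — visit 36.
Visit 38.
At 38: go right to 20.
  At 20: go left to 11.
    At 11: go left to 6.
      6 is a leaf — visit 6.
    Visit 11.
    At 11: go right to 26.
      26 is a leaf — visit 26.
  Visit 20.
  At 20: no right child.
Full in-order sequence: 32, 19, 7, 1, 2, 36, 38, 6, 11, 26, 20.

32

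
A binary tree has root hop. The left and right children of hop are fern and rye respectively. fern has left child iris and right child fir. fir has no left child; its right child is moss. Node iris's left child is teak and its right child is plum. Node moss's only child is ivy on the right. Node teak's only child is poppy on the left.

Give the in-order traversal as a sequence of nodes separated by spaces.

In-order visits the left subtree, then the node, then the right subtree.
At hop: go left to fern.
  At fern: go left to iris.
    At iris: go left to teak.
      At teak: go left to poppy.
        poppy is a leaf — visit poppy.
      Visit teak.
      At teak: no right child.
    Visit iris.
    At iris: go right to plum.
      plum is a leaf — visit plum.
  Visit fern.
  At fern: go right to fir.
    At fir: no left child.
    Visit fir.
    At fir: go right to moss.
      At moss: no left child.
      Visit moss.
      At moss: go right to ivy.
        ivy is a leaf — visit ivy.
Visit hop.
At hop: go right to rye.
  rye is a leaf — visit rye.

poppy teak iris plum fern fir moss ivy hop rye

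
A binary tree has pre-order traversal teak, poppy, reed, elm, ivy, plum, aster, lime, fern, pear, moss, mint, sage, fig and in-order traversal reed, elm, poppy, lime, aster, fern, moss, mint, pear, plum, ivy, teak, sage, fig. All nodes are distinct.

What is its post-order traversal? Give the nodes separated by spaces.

elm reed lime mint moss pear fern aster plum ivy poppy fig sage teak

The first element of pre-order is the root; it splits in-order into left and right subtrees.
Root teak: left subtree has 11 nodes {reed, elm, poppy, lime, aster, fern, moss, mint, pear, plum, ivy}, right has 2 {sage, fig}.
  Root poppy: left subtree has 2 nodes {reed, elm}, right has 8 {lime, aster, fern, moss, mint, pear, plum, ivy}.
    Root reed: left subtree has 0 nodes { }, right has 1 {elm}.
    Root ivy: left subtree has 7 nodes {lime, aster, fern, moss, mint, pear, plum}, right has 0 { }.
      Root plum: left subtree has 6 nodes {lime, aster, fern, moss, mint, pear}, right has 0 { }.
        Root aster: left subtree has 1 node {lime}, right has 4 {fern, moss, mint, pear}.
          Root fern: left subtree has 0 nodes { }, right has 3 {moss, mint, pear}.
            Root pear: left subtree has 2 nodes {moss, mint}, right has 0 { }.
              Root moss: left subtree has 0 nodes { }, right has 1 {mint}.
  Root sage: left subtree has 0 nodes { }, right has 1 {fig}.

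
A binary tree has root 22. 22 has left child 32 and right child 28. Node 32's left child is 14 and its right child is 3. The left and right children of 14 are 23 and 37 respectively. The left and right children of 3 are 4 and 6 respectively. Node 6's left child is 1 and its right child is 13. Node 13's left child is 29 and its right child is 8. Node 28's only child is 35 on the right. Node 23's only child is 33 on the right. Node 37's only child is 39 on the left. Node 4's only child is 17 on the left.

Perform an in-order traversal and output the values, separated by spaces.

23 33 14 39 37 32 17 4 3 1 6 29 13 8 22 28 35

In-order visits the left subtree, then the node, then the right subtree.
At 22: go left to 32.
  At 32: go left to 14.
    At 14: go left to 23.
      At 23: no left child.
      Visit 23.
      At 23: go right to 33.
        33 is a leaf — visit 33.
    Visit 14.
    At 14: go right to 37.
      At 37: go left to 39.
        39 is a leaf — visit 39.
      Visit 37.
      At 37: no right child.
  Visit 32.
  At 32: go right to 3.
    At 3: go left to 4.
      At 4: go left to 17.
        17 is a leaf — visit 17.
      Visit 4.
      At 4: no right child.
    Visit 3.
    At 3: go right to 6.
      At 6: go left to 1.
        1 is a leaf — visit 1.
      Visit 6.
      At 6: go right to 13.
        At 13: go left to 29.
          29 is a leaf — visit 29.
        Visit 13.
        At 13: go right to 8.
          8 is a leaf — visit 8.
Visit 22.
At 22: go right to 28.
  At 28: no left child.
  Visit 28.
  At 28: go right to 35.
    35 is a leaf — visit 35.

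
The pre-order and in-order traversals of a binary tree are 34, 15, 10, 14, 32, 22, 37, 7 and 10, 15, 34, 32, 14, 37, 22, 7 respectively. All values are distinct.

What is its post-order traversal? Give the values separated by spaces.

The first element of pre-order is the root; it splits in-order into left and right subtrees.
Root 34: left subtree has 2 nodes {10, 15}, right has 5 {32, 14, 37, 22, 7}.
  Root 15: left subtree has 1 node {10}, right has 0 { }.
  Root 14: left subtree has 1 node {32}, right has 3 {37, 22, 7}.
    Root 22: left subtree has 1 node {37}, right has 1 {7}.

10 15 32 37 7 22 14 34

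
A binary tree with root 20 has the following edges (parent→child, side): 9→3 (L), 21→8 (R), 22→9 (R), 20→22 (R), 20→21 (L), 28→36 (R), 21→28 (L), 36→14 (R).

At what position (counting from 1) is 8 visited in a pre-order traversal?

Pre-order visits the node, then its left subtree, then its right subtree.
Visit 20.
At 20: go left to 21.
  Visit 21.
  At 21: go left to 28.
    Visit 28.
    At 28: no left child.
    At 28: go right to 36.
      Visit 36.
      At 36: no left child.
      At 36: go right to 14.
        14 is a leaf — visit 14.
  At 21: go right to 8.
    8 is a leaf — visit 8.
At 20: go right to 22.
  Visit 22.
  At 22: no left child.
  At 22: go right to 9.
    Visit 9.
    At 9: go left to 3.
      3 is a leaf — visit 3.
    At 9: no right child.
Full pre-order sequence: 20, 21, 28, 36, 14, 8, 22, 9, 3.

6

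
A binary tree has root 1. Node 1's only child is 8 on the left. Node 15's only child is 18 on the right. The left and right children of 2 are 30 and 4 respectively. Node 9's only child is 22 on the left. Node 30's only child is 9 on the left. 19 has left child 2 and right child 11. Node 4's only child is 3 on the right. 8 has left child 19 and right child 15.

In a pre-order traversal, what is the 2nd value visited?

8

Pre-order visits the node, then its left subtree, then its right subtree.
Visit 1.
At 1: go left to 8.
  Visit 8.
  At 8: go left to 19.
    Visit 19.
    At 19: go left to 2.
      Visit 2.
      At 2: go left to 30.
        Visit 30.
        At 30: go left to 9.
          Visit 9.
          At 9: go left to 22.
            22 is a leaf — visit 22.
          At 9: no right child.
        At 30: no right child.
      At 2: go right to 4.
        Visit 4.
        At 4: no left child.
        At 4: go right to 3.
          3 is a leaf — visit 3.
    At 19: go right to 11.
      11 is a leaf — visit 11.
  At 8: go right to 15.
    Visit 15.
    At 15: no left child.
    At 15: go right to 18.
      18 is a leaf — visit 18.
At 1: no right child.
Full pre-order sequence: 1, 8, 19, 2, 30, 9, 22, 4, 3, 11, 15, 18.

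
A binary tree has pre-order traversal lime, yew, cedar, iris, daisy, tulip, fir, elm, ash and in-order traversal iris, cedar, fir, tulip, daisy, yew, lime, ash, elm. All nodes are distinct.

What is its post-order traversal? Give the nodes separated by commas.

The first element of pre-order is the root; it splits in-order into left and right subtrees.
Root lime: left subtree has 6 nodes {iris, cedar, fir, tulip, daisy, yew}, right has 2 {ash, elm}.
  Root yew: left subtree has 5 nodes {iris, cedar, fir, tulip, daisy}, right has 0 { }.
    Root cedar: left subtree has 1 node {iris}, right has 3 {fir, tulip, daisy}.
      Root daisy: left subtree has 2 nodes {fir, tulip}, right has 0 { }.
        Root tulip: left subtree has 1 node {fir}, right has 0 { }.
  Root elm: left subtree has 1 node {ash}, right has 0 { }.

iris, fir, tulip, daisy, cedar, yew, ash, elm, lime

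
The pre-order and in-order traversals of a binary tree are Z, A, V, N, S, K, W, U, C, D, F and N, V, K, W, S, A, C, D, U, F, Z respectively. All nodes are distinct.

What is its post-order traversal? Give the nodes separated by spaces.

N W K S V D C F U A Z

The first element of pre-order is the root; it splits in-order into left and right subtrees.
Root Z: left subtree has 10 nodes {N, V, K, W, S, A, C, D, U, F}, right has 0 { }.
  Root A: left subtree has 5 nodes {N, V, K, W, S}, right has 4 {C, D, U, F}.
    Root V: left subtree has 1 node {N}, right has 3 {K, W, S}.
      Root S: left subtree has 2 nodes {K, W}, right has 0 { }.
        Root K: left subtree has 0 nodes { }, right has 1 {W}.
    Root U: left subtree has 2 nodes {C, D}, right has 1 {F}.
      Root C: left subtree has 0 nodes { }, right has 1 {D}.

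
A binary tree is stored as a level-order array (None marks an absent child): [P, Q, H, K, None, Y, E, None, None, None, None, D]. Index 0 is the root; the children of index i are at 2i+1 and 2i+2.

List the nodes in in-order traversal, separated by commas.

K, Q, P, D, Y, H, E

In-order visits the left subtree, then the node, then the right subtree.
At P: go left to Q.
  At Q: go left to K.
    K is a leaf — visit K.
  Visit Q.
  At Q: no right child.
Visit P.
At P: go right to H.
  At H: go left to Y.
    At Y: go left to D.
      D is a leaf — visit D.
    Visit Y.
    At Y: no right child.
  Visit H.
  At H: go right to E.
    E is a leaf — visit E.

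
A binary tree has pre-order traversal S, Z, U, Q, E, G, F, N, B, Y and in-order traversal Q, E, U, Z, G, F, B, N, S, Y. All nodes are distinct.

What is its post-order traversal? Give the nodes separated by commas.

The first element of pre-order is the root; it splits in-order into left and right subtrees.
Root S: left subtree has 8 nodes {Q, E, U, Z, G, F, B, N}, right has 1 {Y}.
  Root Z: left subtree has 3 nodes {Q, E, U}, right has 4 {G, F, B, N}.
    Root U: left subtree has 2 nodes {Q, E}, right has 0 { }.
      Root Q: left subtree has 0 nodes { }, right has 1 {E}.
    Root G: left subtree has 0 nodes { }, right has 3 {F, B, N}.
      Root F: left subtree has 0 nodes { }, right has 2 {B, N}.
        Root N: left subtree has 1 node {B}, right has 0 { }.

E, Q, U, B, N, F, G, Z, Y, S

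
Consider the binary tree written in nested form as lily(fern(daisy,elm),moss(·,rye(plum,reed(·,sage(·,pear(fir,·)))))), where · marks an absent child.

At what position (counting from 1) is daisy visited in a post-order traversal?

1

Post-order visits the left subtree, then the right subtree, then the node.
At lily: go left to fern.
  At fern: go left to daisy.
    daisy is a leaf — visit daisy.
  At fern: go right to elm.
    elm is a leaf — visit elm.
  Visit fern.
At lily: go right to moss.
  At moss: no left child.
  At moss: go right to rye.
    At rye: go left to plum.
      plum is a leaf — visit plum.
    At rye: go right to reed.
      At reed: no left child.
      At reed: go right to sage.
        At sage: no left child.
        At sage: go right to pear.
          At pear: go left to fir.
            fir is a leaf — visit fir.
          At pear: no right child.
          Visit pear.
        Visit sage.
      Visit reed.
    Visit rye.
  Visit moss.
Visit lily.
Full post-order sequence: daisy, elm, fern, plum, fir, pear, sage, reed, rye, moss, lily.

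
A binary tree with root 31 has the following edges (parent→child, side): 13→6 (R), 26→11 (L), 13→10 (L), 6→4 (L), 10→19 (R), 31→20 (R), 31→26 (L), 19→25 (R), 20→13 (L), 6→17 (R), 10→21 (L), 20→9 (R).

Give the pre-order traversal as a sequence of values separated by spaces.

Pre-order visits the node, then its left subtree, then its right subtree.
Visit 31.
At 31: go left to 26.
  Visit 26.
  At 26: go left to 11.
    11 is a leaf — visit 11.
  At 26: no right child.
At 31: go right to 20.
  Visit 20.
  At 20: go left to 13.
    Visit 13.
    At 13: go left to 10.
      Visit 10.
      At 10: go left to 21.
        21 is a leaf — visit 21.
      At 10: go right to 19.
        Visit 19.
        At 19: no left child.
        At 19: go right to 25.
          25 is a leaf — visit 25.
    At 13: go right to 6.
      Visit 6.
      At 6: go left to 4.
        4 is a leaf — visit 4.
      At 6: go right to 17.
        17 is a leaf — visit 17.
  At 20: go right to 9.
    9 is a leaf — visit 9.

31 26 11 20 13 10 21 19 25 6 4 17 9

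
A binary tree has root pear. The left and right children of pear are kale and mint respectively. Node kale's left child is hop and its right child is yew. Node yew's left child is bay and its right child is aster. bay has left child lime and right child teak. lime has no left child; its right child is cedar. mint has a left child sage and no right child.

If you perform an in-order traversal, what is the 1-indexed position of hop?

In-order visits the left subtree, then the node, then the right subtree.
At pear: go left to kale.
  At kale: go left to hop.
    hop is a leaf — visit hop.
  Visit kale.
  At kale: go right to yew.
    At yew: go left to bay.
      At bay: go left to lime.
        At lime: no left child.
        Visit lime.
        At lime: go right to cedar.
          cedar is a leaf — visit cedar.
      Visit bay.
      At bay: go right to teak.
        teak is a leaf — visit teak.
    Visit yew.
    At yew: go right to aster.
      aster is a leaf — visit aster.
Visit pear.
At pear: go right to mint.
  At mint: go left to sage.
    sage is a leaf — visit sage.
  Visit mint.
  At mint: no right child.
Full in-order sequence: hop, kale, lime, cedar, bay, teak, yew, aster, pear, sage, mint.

1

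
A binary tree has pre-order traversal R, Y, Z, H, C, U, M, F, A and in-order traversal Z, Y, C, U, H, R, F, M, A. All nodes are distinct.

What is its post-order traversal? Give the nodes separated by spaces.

Z U C H Y F A M R

The first element of pre-order is the root; it splits in-order into left and right subtrees.
Root R: left subtree has 5 nodes {Z, Y, C, U, H}, right has 3 {F, M, A}.
  Root Y: left subtree has 1 node {Z}, right has 3 {C, U, H}.
    Root H: left subtree has 2 nodes {C, U}, right has 0 { }.
      Root C: left subtree has 0 nodes { }, right has 1 {U}.
  Root M: left subtree has 1 node {F}, right has 1 {A}.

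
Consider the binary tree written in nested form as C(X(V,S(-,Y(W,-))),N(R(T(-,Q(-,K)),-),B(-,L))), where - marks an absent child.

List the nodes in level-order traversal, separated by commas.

Level-order visits nodes level by level from the root, left to right within each level.
Level 0: C
Level 1: X, N
Level 2: V, S, R, B
Level 3: Y, T, L
Level 4: W, Q
Level 5: K

C, X, N, V, S, R, B, Y, T, L, W, Q, K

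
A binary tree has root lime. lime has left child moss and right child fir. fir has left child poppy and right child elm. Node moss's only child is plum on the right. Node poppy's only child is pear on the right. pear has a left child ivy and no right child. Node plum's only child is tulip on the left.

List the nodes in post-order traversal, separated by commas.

Post-order visits the left subtree, then the right subtree, then the node.
At lime: go left to moss.
  At moss: no left child.
  At moss: go right to plum.
    At plum: go left to tulip.
      tulip is a leaf — visit tulip.
    At plum: no right child.
    Visit plum.
  Visit moss.
At lime: go right to fir.
  At fir: go left to poppy.
    At poppy: no left child.
    At poppy: go right to pear.
      At pear: go left to ivy.
        ivy is a leaf — visit ivy.
      At pear: no right child.
      Visit pear.
    Visit poppy.
  At fir: go right to elm.
    elm is a leaf — visit elm.
  Visit fir.
Visit lime.

tulip, plum, moss, ivy, pear, poppy, elm, fir, lime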